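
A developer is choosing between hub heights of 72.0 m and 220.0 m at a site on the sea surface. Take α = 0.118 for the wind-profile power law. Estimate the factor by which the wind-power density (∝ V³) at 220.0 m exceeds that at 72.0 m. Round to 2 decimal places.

Speed ratio: V_B/V_A = (z_B/z_A)^α = (220.0/72.0)^0.118 = (3.0556)^0.118 = 1.14088
Power-density ratio: P_B/P_A = (V_B/V_A)³ = (1.14088)³ = 1.48498

1.48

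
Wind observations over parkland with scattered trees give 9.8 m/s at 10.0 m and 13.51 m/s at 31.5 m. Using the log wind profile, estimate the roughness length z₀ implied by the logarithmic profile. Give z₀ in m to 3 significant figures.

z₀ ≈ 0.483 m

Log law: V(z) ∝ ln(z/z₀). With r = V₁/V₂ = 9.8/13.51 = 0.72539,
r · ln(z₂/z₀) = ln(z₁/z₀) ⇒ ln z₀ = (ln z₁ − r·ln z₂)/(1 − r)
ln z₀ = (2.30259 − 0.72539×3.44999) / 0.27461 = -0.7283
z₀ = exp(-0.7283) = 0.4827 m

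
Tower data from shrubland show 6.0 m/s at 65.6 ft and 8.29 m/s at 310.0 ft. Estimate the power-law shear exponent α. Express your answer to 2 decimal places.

α ≈ 0.21

Power law: V₂/V₁ = (z₂/z₁)^α ⇒ α = ln(V₂/V₁) / ln(z₂/z₁)
α = ln(8.29/6.0) / ln(310.0/65.6) = ln(1.3817) / ln(4.7256)
  = 0.32329 / 1.55300 = 0.20817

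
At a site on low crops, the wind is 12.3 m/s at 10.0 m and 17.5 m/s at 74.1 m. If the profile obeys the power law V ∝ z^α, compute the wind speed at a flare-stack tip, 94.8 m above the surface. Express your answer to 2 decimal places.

18.28 m/s

First find α: α = ln(V₂/V₁)/ln(z₂/z₁) = ln(17.5/12.3)/ln(74.1/10.0) = 0.35260/2.00283 = 0.1761
Extrapolate from 74.1 m to 94.8 m: V₃ = 17.5 × (94.8/74.1)^0.1761 = 17.5 × 1.0443 = 18.2757 m/s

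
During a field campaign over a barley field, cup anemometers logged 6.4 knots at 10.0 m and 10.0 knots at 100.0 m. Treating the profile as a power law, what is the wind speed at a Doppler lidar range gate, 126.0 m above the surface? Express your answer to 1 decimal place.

10.5 knots

First find α: α = ln(V₂/V₁)/ln(z₂/z₁) = ln(10.0/6.4)/ln(100.0/10.0) = 0.44629/2.30259 = 0.1938
Extrapolate from 100.0 m to 126.0 m: V₃ = 10.0 × (126.0/100.0)^0.1938 = 10.0 × 1.0458 = 10.4581 knots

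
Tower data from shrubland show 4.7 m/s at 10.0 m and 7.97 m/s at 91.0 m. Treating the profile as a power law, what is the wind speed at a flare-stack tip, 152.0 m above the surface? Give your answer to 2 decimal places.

9.01 m/s

First find α: α = ln(V₂/V₁)/ln(z₂/z₁) = ln(7.97/4.7)/ln(91.0/10.0) = 0.52812/2.20827 = 0.2392
Extrapolate from 91.0 m to 152.0 m: V₃ = 7.97 × (152.0/91.0)^0.2392 = 7.97 × 1.1305 = 9.0104 m/s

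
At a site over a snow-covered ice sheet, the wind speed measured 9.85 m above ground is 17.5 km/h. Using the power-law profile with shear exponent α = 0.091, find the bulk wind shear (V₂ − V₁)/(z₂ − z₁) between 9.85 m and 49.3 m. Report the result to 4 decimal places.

0.0700 km/h/m

Power law: V₂ = V₁ · (z₂/z₁)^α = 17.5 × (5.0051)^0.091 = 20.2621 km/h
ΔV/Δz = (20.2621 − 17.5)/(49.3 − 9.85) = 2.7621/39.4500 = 0.07002 km/h/m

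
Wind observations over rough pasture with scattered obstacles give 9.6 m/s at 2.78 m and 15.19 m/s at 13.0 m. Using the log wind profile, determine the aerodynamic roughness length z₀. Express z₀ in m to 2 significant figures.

Log law: V(z) ∝ ln(z/z₀). With r = V₁/V₂ = 9.6/15.19 = 0.63199,
r · ln(z₂/z₀) = ln(z₁/z₀) ⇒ ln z₀ = (ln z₁ − r·ln z₂)/(1 − r)
ln z₀ = (1.02245 − 0.63199×2.56495) / 0.36801 = -1.6266
z₀ = exp(-1.6266) = 0.1966 m

z₀ ≈ 0.20 m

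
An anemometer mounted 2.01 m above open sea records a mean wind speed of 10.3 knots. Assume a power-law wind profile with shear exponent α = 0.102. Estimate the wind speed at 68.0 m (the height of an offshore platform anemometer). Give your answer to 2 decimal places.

14.75 knots

Power-law profile: V₂ = V₁ · (z₂/z₁)^α
V₂ = 10.3 × (68.0/2.01)^0.102 = 10.3 × (33.8308)^0.102
    = 10.3 × 1.4322 = 14.7512 knots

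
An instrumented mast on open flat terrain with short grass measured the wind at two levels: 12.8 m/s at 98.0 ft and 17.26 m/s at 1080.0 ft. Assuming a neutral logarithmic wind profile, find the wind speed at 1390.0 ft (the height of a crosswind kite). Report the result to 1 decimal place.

17.7 m/s

Log law: V ∝ ln(z/z₀). From the pair, with r = V₁/V₂ = 0.74160,
ln z₀ = (ln z₁ − r·ln z₂)/(1 − r) = (4.5850 − 0.74160×6.9847)/0.25840 = -2.3022 → z₀ = 0.1000 ft
V₃ = V₁ · ln(z₃/z₀)/ln(z₁/z₀) = 12.8 × 9.5393/6.8872 = 17.7290 m/s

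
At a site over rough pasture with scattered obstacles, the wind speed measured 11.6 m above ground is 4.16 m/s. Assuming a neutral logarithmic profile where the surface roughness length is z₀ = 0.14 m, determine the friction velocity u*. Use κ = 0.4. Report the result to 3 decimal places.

u* ≈ 0.377 m/s

Log law: V(z) = (u*/κ) · ln(z/z₀) ⇒ u* = κ · V / ln(z/z₀)
u* = 0.4 × 4.16 / ln(11.6/0.14) = 0.4 × 4.16 / 4.4171
   = 1.6640 / 4.4171 = 0.3767 m/s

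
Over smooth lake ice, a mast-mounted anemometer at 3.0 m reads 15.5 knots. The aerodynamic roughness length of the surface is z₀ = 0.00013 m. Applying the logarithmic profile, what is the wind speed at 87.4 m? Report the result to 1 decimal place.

Log law: V(z) ∝ ln(z/z₀), so V₂/V₁ = ln(z₂/z₀) / ln(z₁/z₀).
ln(87.4/0.00013) = 13.4185, ln(3.0/0.00013) = 10.0466
V₂ = 15.5 × 13.4185/10.0466 = 15.5 × 1.3356 = 20.7022 knots

20.7 knots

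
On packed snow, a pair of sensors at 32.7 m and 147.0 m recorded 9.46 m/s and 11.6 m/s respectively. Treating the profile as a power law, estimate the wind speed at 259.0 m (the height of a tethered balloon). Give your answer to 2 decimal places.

First find α: α = ln(V₂/V₁)/ln(z₂/z₁) = ln(11.6/9.46)/ln(147.0/32.7) = 0.20393/1.50306 = 0.1357
Extrapolate from 147.0 m to 259.0 m: V₃ = 11.6 × (259.0/147.0)^0.1357 = 11.6 × 1.0799 = 12.5266 m/s

12.53 m/s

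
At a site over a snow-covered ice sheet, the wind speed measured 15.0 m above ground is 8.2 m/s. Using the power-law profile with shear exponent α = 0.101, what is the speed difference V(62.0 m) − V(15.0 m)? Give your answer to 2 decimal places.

Power law: V₂ = V₁ · (z₂/z₁)^α = 8.2 × (4.1333)^0.101 = 9.4637 m/s
ΔV = 9.4637 − 8.2 = 1.2637 m/s

1.26 m/s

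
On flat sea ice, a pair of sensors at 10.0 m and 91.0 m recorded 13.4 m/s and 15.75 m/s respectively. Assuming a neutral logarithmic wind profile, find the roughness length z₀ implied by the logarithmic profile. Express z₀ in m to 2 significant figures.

z₀ ≈ 0.000034 m

Log law: V(z) ∝ ln(z/z₀). With r = V₁/V₂ = 13.4/15.75 = 0.85079,
r · ln(z₂/z₀) = ln(z₁/z₀) ⇒ ln z₀ = (ln z₁ − r·ln z₂)/(1 − r)
ln z₀ = (2.30259 − 0.85079×4.51086) / 0.14921 = -10.2893
z₀ = exp(-10.2893) = 0.00003400 m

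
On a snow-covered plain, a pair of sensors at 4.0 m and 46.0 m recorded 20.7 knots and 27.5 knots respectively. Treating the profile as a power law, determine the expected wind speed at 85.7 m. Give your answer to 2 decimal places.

First find α: α = ln(V₂/V₁)/ln(z₂/z₁) = ln(27.5/20.7)/ln(46.0/4.0) = 0.28405/2.44235 = 0.1163
Extrapolate from 46.0 m to 85.7 m: V₃ = 27.5 × (85.7/46.0)^0.1163 = 27.5 × 1.0750 = 29.5638 knots

29.56 knots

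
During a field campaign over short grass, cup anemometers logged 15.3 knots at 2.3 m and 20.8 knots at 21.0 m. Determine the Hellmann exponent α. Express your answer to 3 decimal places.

Power law: V₂/V₁ = (z₂/z₁)^α ⇒ α = ln(V₂/V₁) / ln(z₂/z₁)
α = ln(20.8/15.3) / ln(21.0/2.3) = ln(1.3595) / ln(9.1304)
  = 0.30710 / 2.21161 = 0.13886

α ≈ 0.139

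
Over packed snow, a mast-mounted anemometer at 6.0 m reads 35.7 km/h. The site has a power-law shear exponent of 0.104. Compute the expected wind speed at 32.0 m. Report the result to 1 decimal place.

Power-law profile: V₂ = V₁ · (z₂/z₁)^α
V₂ = 35.7 × (32.0/6.0)^0.104 = 35.7 × (5.3333)^0.104
    = 35.7 × 1.1902 = 42.4890 km/h

42.5 km/h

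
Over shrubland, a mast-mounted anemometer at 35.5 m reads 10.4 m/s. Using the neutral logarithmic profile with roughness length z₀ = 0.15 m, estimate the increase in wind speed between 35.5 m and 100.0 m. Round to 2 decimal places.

Log law: V₂ = V₁ · ln(z₂/z₀)/ln(z₁/z₀) = 10.4 × 6.5023/5.4667 = 12.3702 m/s
ΔV = 12.3702 − 10.4 = 1.9702 m/s

1.97 m/s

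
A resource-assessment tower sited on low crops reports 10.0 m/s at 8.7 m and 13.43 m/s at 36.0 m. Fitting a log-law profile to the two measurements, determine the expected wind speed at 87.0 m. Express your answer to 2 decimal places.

Log law: V ∝ ln(z/z₀). From the pair, with r = V₁/V₂ = 0.74460,
ln z₀ = (ln z₁ − r·ln z₂)/(1 − r) = (2.1633 − 0.74460×3.5835)/0.25540 = -1.9772 → z₀ = 0.1385 m
V₃ = V₁ · ln(z₃/z₀)/ln(z₁/z₀) = 10.0 × 6.4431/4.1405 = 15.5611 m/s

15.56 m/s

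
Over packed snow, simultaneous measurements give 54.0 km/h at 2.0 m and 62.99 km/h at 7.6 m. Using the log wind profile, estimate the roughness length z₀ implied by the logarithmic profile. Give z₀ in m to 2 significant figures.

z₀ ≈ 0.00066 m

Log law: V(z) ∝ ln(z/z₀). With r = V₁/V₂ = 54.0/62.99 = 0.85728,
r · ln(z₂/z₀) = ln(z₁/z₀) ⇒ ln z₀ = (ln z₁ − r·ln z₂)/(1 − r)
ln z₀ = (0.69315 − 0.85728×2.02815) / 0.14272 = -7.3258
z₀ = exp(-7.3258) = 0.0006584 m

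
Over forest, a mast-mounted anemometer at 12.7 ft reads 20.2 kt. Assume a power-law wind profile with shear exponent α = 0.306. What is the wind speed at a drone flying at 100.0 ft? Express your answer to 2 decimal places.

Power-law profile: V₂ = V₁ · (z₂/z₁)^α
V₂ = 20.2 × (100.0/12.7)^0.306 = 20.2 × (7.8740)^0.306
    = 20.2 × 1.8803 = 37.9828 kt

37.98 kt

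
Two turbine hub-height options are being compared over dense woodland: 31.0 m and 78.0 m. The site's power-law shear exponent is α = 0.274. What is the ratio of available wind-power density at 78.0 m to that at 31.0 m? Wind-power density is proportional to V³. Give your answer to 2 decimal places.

Speed ratio: V_B/V_A = (z_B/z_A)^α = (78.0/31.0)^0.274 = (2.5161)^0.274 = 1.28766
Power-density ratio: P_B/P_A = (V_B/V_A)³ = (1.28766)³ = 2.13502

2.14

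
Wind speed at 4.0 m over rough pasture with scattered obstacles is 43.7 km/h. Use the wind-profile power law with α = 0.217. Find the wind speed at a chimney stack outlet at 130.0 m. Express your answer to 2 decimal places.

Power-law profile: V₂ = V₁ · (z₂/z₁)^α
V₂ = 43.7 × (130.0/4.0)^0.217 = 43.7 × (32.5000)^0.217
    = 43.7 × 2.1285 = 93.0165 km/h

93.02 km/h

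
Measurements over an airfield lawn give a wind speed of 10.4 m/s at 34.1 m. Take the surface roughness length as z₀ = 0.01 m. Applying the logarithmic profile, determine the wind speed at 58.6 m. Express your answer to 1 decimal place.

11.1 m/s

Log law: V(z) ∝ ln(z/z₀), so V₂/V₁ = ln(z₂/z₀) / ln(z₁/z₀).
ln(58.6/0.01) = 8.6759, ln(34.1/0.01) = 8.1345
V₂ = 10.4 × 8.6759/8.1345 = 10.4 × 1.0666 = 11.0922 m/s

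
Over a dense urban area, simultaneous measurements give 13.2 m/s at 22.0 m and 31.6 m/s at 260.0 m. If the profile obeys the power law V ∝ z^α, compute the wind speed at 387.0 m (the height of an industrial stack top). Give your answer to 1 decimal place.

36.4 m/s

First find α: α = ln(V₂/V₁)/ln(z₂/z₁) = ln(31.6/13.2)/ln(260.0/22.0) = 0.87294/2.46964 = 0.3535
Extrapolate from 260.0 m to 387.0 m: V₃ = 31.6 × (387.0/260.0)^0.3535 = 31.6 × 1.1510 = 36.3701 m/s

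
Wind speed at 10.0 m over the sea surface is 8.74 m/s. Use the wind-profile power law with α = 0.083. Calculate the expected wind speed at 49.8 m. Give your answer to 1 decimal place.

10.0 m/s

Power-law profile: V₂ = V₁ · (z₂/z₁)^α
V₂ = 8.74 × (49.8/10.0)^0.083 = 8.74 × (4.9800)^0.083
    = 8.74 × 1.1425 = 9.9858 m/s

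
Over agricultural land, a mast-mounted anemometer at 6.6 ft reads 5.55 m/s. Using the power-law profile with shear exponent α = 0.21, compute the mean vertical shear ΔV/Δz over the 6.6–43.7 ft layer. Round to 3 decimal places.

Power law: V₂ = V₁ · (z₂/z₁)^α = 5.55 × (6.6212)^0.21 = 8.2545 m/s
ΔV/Δz = (8.2545 − 5.55)/(43.7 − 6.6) = 2.7045/37.1000 = 0.07290 m/s/ft

0.073 m/s/ft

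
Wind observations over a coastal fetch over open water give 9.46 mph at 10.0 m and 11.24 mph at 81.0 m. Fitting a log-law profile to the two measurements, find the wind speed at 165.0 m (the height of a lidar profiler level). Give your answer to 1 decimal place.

11.8 mph

Log law: V ∝ ln(z/z₀). From the pair, with r = V₁/V₂ = 0.84164,
ln z₀ = (ln z₁ − r·ln z₂)/(1 − r) = (2.3026 − 0.84164×4.3944)/0.15836 = -8.8148 → z₀ = 0.0001485 m
V₃ = V₁ · ln(z₃/z₀)/ln(z₁/z₀) = 9.46 × 13.9208/11.1174 = 11.8454 mph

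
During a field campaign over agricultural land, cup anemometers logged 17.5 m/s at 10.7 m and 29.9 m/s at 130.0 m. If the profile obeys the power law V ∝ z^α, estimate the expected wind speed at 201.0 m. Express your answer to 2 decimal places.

First find α: α = ln(V₂/V₁)/ln(z₂/z₁) = ln(29.9/17.5)/ln(130.0/10.7) = 0.53566/2.49729 = 0.2145
Extrapolate from 130.0 m to 201.0 m: V₃ = 29.9 × (201.0/130.0)^0.2145 = 29.9 × 1.0980 = 32.8296 m/s

32.83 m/s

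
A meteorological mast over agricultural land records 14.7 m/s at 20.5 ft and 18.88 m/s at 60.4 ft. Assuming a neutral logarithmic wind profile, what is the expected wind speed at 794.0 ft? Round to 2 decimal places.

28.85 m/s

Log law: V ∝ ln(z/z₀). From the pair, with r = V₁/V₂ = 0.77860,
ln z₀ = (ln z₁ − r·ln z₂)/(1 − r) = (3.0204 − 0.77860×4.1010)/0.22140 = -0.7796 → z₀ = 0.4586 ft
V₃ = V₁ · ln(z₃/z₀)/ln(z₁/z₀) = 14.7 × 7.4567/3.8001 = 28.8452 m/s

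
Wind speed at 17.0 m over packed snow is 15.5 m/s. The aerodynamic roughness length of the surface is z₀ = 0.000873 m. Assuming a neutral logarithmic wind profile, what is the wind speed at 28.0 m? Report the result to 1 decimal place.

Log law: V(z) ∝ ln(z/z₀), so V₂/V₁ = ln(z₂/z₀) / ln(z₁/z₀).
ln(28.0/0.000873) = 10.3758, ln(17.0/0.000873) = 9.8768
V₂ = 15.5 × 10.3758/9.8768 = 15.5 × 1.0505 = 16.2831 m/s

16.3 m/s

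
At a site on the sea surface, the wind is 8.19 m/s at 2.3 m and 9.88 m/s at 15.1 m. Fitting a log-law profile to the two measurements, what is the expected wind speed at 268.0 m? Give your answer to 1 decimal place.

12.5 m/s

Log law: V ∝ ln(z/z₀). From the pair, with r = V₁/V₂ = 0.82895,
ln z₀ = (ln z₁ − r·ln z₂)/(1 − r) = (0.8329 − 0.82895×2.7147)/0.17105 = -8.2865 → z₀ = 0.0002519 m
V₃ = V₁ · ln(z₃/z₀)/ln(z₁/z₀) = 8.19 × 13.8775/9.1194 = 12.4631 m/s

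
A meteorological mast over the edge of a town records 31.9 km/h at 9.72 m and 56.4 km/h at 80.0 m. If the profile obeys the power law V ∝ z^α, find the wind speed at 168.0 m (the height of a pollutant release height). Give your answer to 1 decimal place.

First find α: α = ln(V₂/V₁)/ln(z₂/z₁) = ln(56.4/31.9)/ln(80.0/9.72) = 0.56986/2.10784 = 0.2704
Extrapolate from 80.0 m to 168.0 m: V₃ = 56.4 × (168.0/80.0)^0.2704 = 56.4 × 1.2221 = 68.9275 km/h

68.9 km/h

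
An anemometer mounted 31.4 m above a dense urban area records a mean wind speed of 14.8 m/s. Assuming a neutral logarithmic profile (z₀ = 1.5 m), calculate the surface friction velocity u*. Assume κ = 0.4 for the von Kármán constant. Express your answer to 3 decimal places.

Log law: V(z) = (u*/κ) · ln(z/z₀) ⇒ u* = κ · V / ln(z/z₀)
u* = 0.4 × 14.8 / ln(31.4/1.5) = 0.4 × 14.8 / 3.0413
   = 5.9200 / 3.0413 = 1.9465 m/s

u* ≈ 1.947 m/s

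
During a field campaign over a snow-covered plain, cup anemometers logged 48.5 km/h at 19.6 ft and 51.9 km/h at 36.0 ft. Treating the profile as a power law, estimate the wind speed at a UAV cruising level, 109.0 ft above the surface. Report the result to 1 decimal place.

First find α: α = ln(V₂/V₁)/ln(z₂/z₁) = ln(51.9/48.5)/ln(36.0/19.6) = 0.06775/0.60799 = 0.1114
Extrapolate from 36.0 ft to 109.0 ft: V₃ = 51.9 × (109.0/36.0)^0.1114 = 51.9 × 1.1314 = 58.7198 km/h

58.7 km/h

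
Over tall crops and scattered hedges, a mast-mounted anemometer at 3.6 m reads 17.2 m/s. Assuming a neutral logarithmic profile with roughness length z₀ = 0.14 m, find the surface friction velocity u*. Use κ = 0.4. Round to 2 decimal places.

Log law: V(z) = (u*/κ) · ln(z/z₀) ⇒ u* = κ · V / ln(z/z₀)
u* = 0.4 × 17.2 / ln(3.6/0.14) = 0.4 × 17.2 / 3.2470
   = 6.8800 / 3.2470 = 2.1188 m/s

u* ≈ 2.12 m/s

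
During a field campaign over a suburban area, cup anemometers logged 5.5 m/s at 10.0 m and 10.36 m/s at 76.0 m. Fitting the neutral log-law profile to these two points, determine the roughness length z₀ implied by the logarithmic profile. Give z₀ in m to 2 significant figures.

z₀ ≈ 1.0 m

Log law: V(z) ∝ ln(z/z₀). With r = V₁/V₂ = 5.5/10.36 = 0.53089,
r · ln(z₂/z₀) = ln(z₁/z₀) ⇒ ln z₀ = (ln z₁ − r·ln z₂)/(1 − r)
ln z₀ = (2.30259 − 0.53089×4.33073) / 0.46911 = 0.0074
z₀ = exp(0.0074) = 1.007 m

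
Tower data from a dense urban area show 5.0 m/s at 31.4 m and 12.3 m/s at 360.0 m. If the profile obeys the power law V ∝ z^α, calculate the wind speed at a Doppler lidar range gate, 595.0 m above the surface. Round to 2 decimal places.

14.81 m/s

First find α: α = ln(V₂/V₁)/ln(z₂/z₁) = ln(12.3/5.0)/ln(360.0/31.4) = 0.90016/2.43930 = 0.3690
Extrapolate from 360.0 m to 595.0 m: V₃ = 12.3 × (595.0/360.0)^0.3690 = 12.3 × 1.2037 = 14.8058 m/s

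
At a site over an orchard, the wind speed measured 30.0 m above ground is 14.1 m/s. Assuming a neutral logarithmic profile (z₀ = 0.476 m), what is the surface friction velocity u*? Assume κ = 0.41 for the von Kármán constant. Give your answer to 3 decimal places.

u* ≈ 1.395 m/s

Log law: V(z) = (u*/κ) · ln(z/z₀) ⇒ u* = κ · V / ln(z/z₀)
u* = 0.41 × 14.1 / ln(30.0/0.476) = 0.41 × 14.1 / 4.1435
   = 5.7810 / 4.1435 = 1.3952 m/s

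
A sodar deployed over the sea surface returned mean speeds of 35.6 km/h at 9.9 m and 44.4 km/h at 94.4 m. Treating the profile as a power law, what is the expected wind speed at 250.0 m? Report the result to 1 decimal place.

48.8 km/h

First find α: α = ln(V₂/V₁)/ln(z₂/z₁) = ln(44.4/35.6)/ln(94.4/9.9) = 0.22089/2.25501 = 0.0980
Extrapolate from 94.4 m to 250.0 m: V₃ = 44.4 × (250.0/94.4)^0.0980 = 44.4 × 1.1001 = 48.8445 km/h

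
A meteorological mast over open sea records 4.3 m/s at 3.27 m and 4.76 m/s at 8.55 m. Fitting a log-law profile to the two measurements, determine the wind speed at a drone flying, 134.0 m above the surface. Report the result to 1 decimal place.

6.1 m/s

Log law: V ∝ ln(z/z₀). From the pair, with r = V₁/V₂ = 0.90336,
ln z₀ = (ln z₁ − r·ln z₂)/(1 − r) = (1.1848 − 0.90336×2.1459)/0.09664 = -7.7998 → z₀ = 0.0004098 m
V₃ = V₁ · ln(z₃/z₀)/ln(z₁/z₀) = 4.3 × 12.6976/8.9846 = 6.0771 m/s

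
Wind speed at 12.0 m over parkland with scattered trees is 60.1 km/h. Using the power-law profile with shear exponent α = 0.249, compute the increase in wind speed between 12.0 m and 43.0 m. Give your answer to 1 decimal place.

22.5 km/h

Power law: V₂ = V₁ · (z₂/z₁)^α = 60.1 × (3.5833)^0.249 = 82.5833 km/h
ΔV = 82.5833 − 60.1 = 22.4833 km/h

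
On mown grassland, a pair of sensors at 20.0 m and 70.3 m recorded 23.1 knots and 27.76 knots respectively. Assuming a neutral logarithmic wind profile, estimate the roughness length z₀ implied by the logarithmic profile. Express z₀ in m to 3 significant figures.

Log law: V(z) ∝ ln(z/z₀). With r = V₁/V₂ = 23.1/27.76 = 0.83213,
r · ln(z₂/z₀) = ln(z₁/z₀) ⇒ ln z₀ = (ln z₁ − r·ln z₂)/(1 − r)
ln z₀ = (2.99573 − 0.83213×4.25277) / 0.16787 = -3.2355
z₀ = exp(-3.2355) = 0.03934 m

z₀ ≈ 0.0393 m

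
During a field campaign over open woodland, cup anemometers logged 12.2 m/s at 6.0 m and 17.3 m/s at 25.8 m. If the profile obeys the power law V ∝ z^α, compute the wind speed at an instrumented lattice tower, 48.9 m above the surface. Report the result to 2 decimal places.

First find α: α = ln(V₂/V₁)/ln(z₂/z₁) = ln(17.3/12.2)/ln(25.8/6.0) = 0.34927/1.45862 = 0.2395
Extrapolate from 25.8 m to 48.9 m: V₃ = 17.3 × (48.9/25.8)^0.2395 = 17.3 × 1.1655 = 20.1623 m/s

20.16 m/s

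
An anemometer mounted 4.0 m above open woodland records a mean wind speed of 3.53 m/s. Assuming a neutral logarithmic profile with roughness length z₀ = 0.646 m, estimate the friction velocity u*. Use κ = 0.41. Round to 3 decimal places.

u* ≈ 0.794 m/s

Log law: V(z) = (u*/κ) · ln(z/z₀) ⇒ u* = κ · V / ln(z/z₀)
u* = 0.41 × 3.53 / ln(4.0/0.646) = 0.41 × 3.53 / 1.8233
   = 1.4473 / 1.8233 = 0.7938 m/s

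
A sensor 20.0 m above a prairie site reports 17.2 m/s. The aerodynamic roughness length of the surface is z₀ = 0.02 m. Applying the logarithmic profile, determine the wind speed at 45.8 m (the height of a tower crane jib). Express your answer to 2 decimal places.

Log law: V(z) ∝ ln(z/z₀), so V₂/V₁ = ln(z₂/z₀) / ln(z₁/z₀).
ln(45.8/0.02) = 7.7363, ln(20.0/0.02) = 6.9078
V₂ = 17.2 × 7.7363/6.9078 = 17.2 × 1.1199 = 19.2631 m/s

19.26 m/s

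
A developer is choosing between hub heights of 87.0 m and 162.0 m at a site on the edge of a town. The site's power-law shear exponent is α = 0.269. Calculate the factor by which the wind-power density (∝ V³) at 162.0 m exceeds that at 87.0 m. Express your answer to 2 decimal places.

1.65

Speed ratio: V_B/V_A = (z_B/z_A)^α = (162.0/87.0)^0.269 = (1.8621)^0.269 = 1.18203
Power-density ratio: P_B/P_A = (V_B/V_A)³ = (1.18203)³ = 1.65153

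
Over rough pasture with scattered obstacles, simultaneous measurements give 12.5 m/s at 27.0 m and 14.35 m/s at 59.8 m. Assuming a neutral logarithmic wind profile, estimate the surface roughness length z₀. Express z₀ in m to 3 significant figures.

Log law: V(z) ∝ ln(z/z₀). With r = V₁/V₂ = 12.5/14.35 = 0.87108,
r · ln(z₂/z₀) = ln(z₁/z₀) ⇒ ln z₀ = (ln z₁ − r·ln z₂)/(1 − r)
ln z₀ = (3.29584 − 0.87108×4.09101) / 0.12892 = -2.0769
z₀ = exp(-2.0769) = 0.1253 m

z₀ ≈ 0.125 m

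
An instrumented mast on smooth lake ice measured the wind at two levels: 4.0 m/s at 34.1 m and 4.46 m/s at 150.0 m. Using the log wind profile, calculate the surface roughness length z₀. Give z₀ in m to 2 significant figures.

z₀ ≈ 0.000087 m

Log law: V(z) ∝ ln(z/z₀). With r = V₁/V₂ = 4.0/4.46 = 0.89686,
r · ln(z₂/z₀) = ln(z₁/z₀) ⇒ ln z₀ = (ln z₁ − r·ln z₂)/(1 − r)
ln z₀ = (3.52930 − 0.89686×5.01064) / 0.10314 = -9.3519
z₀ = exp(-9.3519) = 0.00008680 m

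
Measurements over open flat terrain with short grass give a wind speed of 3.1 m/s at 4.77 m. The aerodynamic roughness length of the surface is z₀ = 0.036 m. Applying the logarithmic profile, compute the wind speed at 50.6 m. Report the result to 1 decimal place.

4.6 m/s

Log law: V(z) ∝ ln(z/z₀), so V₂/V₁ = ln(z₂/z₀) / ln(z₁/z₀).
ln(50.6/0.036) = 7.2482, ln(4.77/0.036) = 4.8866
V₂ = 3.1 × 7.2482/4.8866 = 3.1 × 1.4833 = 4.5982 m/s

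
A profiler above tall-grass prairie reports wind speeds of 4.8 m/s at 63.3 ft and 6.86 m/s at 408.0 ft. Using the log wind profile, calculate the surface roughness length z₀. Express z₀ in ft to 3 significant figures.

Log law: V(z) ∝ ln(z/z₀). With r = V₁/V₂ = 4.8/6.86 = 0.69971,
r · ln(z₂/z₀) = ln(z₁/z₀) ⇒ ln z₀ = (ln z₁ − r·ln z₂)/(1 − r)
ln z₀ = (4.14789 − 0.69971×6.01127) / 0.30029 = -0.1940
z₀ = exp(-0.1940) = 0.8237 ft

z₀ ≈ 0.824 ft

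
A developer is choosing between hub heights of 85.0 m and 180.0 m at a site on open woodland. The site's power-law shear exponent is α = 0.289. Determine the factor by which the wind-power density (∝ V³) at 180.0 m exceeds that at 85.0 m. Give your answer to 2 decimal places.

1.92

Speed ratio: V_B/V_A = (z_B/z_A)^α = (180.0/85.0)^0.289 = (2.1176)^0.289 = 1.24214
Power-density ratio: P_B/P_A = (V_B/V_A)³ = (1.24214)³ = 1.91653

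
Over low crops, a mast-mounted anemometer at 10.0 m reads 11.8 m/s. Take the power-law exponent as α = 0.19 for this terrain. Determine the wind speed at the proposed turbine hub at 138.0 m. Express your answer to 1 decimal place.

Power-law profile: V₂ = V₁ · (z₂/z₁)^α
V₂ = 11.8 × (138.0/10.0)^0.19 = 11.8 × (13.8000)^0.19
    = 11.8 × 1.6466 = 19.4294 m/s

19.4 m/s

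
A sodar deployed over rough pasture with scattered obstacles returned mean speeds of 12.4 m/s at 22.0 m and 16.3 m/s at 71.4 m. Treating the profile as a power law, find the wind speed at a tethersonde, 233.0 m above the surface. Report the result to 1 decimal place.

21.5 m/s

First find α: α = ln(V₂/V₁)/ln(z₂/z₁) = ln(16.3/12.4)/ln(71.4/22.0) = 0.27347/1.17726 = 0.2323
Extrapolate from 71.4 m to 233.0 m: V₃ = 16.3 × (233.0/71.4)^0.2323 = 16.3 × 1.3162 = 21.4539 m/s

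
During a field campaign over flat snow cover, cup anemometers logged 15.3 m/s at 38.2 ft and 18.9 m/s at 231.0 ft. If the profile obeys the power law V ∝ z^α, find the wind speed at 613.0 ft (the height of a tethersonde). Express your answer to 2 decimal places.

21.19 m/s

First find α: α = ln(V₂/V₁)/ln(z₂/z₁) = ln(18.9/15.3)/ln(231.0/38.2) = 0.21131/1.79958 = 0.1174
Extrapolate from 231.0 ft to 613.0 ft: V₃ = 18.9 × (613.0/231.0)^0.1174 = 18.9 × 1.1214 = 21.1949 m/s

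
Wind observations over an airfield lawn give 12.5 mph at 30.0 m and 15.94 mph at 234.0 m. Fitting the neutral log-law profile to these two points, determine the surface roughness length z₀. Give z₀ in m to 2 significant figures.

z₀ ≈ 0.017 m

Log law: V(z) ∝ ln(z/z₀). With r = V₁/V₂ = 12.5/15.94 = 0.78419,
r · ln(z₂/z₀) = ln(z₁/z₀) ⇒ ln z₀ = (ln z₁ − r·ln z₂)/(1 − r)
ln z₀ = (3.40120 − 0.78419×5.45532) / 0.21581 = -4.0629
z₀ = exp(-4.0629) = 0.01720 m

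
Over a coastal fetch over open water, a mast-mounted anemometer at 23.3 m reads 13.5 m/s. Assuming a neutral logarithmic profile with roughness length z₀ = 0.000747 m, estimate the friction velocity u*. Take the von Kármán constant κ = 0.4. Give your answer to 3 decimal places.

Log law: V(z) = (u*/κ) · ln(z/z₀) ⇒ u* = κ · V / ln(z/z₀)
u* = 0.4 × 13.5 / ln(23.3/0.000747) = 0.4 × 13.5 / 10.3479
   = 5.4000 / 10.3479 = 0.5218 m/s

u* ≈ 0.522 m/s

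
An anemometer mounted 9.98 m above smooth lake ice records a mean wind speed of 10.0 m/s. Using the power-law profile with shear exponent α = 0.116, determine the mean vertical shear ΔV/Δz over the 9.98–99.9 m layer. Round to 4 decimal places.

0.0341 m/s/m

Power law: V₂ = V₁ · (z₂/z₁)^α = 10.0 × (10.0100)^0.116 = 13.0632 m/s
ΔV/Δz = (13.0632 − 10.0)/(99.9 − 9.98) = 3.0632/89.9200 = 0.03407 m/s/m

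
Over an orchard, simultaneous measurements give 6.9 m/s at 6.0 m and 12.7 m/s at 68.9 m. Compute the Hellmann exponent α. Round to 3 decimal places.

Power law: V₂/V₁ = (z₂/z₁)^α ⇒ α = ln(V₂/V₁) / ln(z₂/z₁)
α = ln(12.7/6.9) / ln(68.9/6.0) = ln(1.8406) / ln(11.4833)
  = 0.61008 / 2.44090 = 0.24994

α ≈ 0.250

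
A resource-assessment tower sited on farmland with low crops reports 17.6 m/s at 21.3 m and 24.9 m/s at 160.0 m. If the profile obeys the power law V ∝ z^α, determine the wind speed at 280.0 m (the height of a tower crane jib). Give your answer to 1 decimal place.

First find α: α = ln(V₂/V₁)/ln(z₂/z₁) = ln(24.9/17.6)/ln(160.0/21.3) = 0.34697/2.01647 = 0.1721
Extrapolate from 160.0 m to 280.0 m: V₃ = 24.9 × (280.0/160.0)^0.1721 = 24.9 × 1.1011 = 27.4169 m/s

27.4 m/s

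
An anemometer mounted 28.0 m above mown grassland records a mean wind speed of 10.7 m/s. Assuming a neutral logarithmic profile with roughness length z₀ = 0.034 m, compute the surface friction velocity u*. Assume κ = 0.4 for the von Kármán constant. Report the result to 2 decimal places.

u* ≈ 0.64 m/s

Log law: V(z) = (u*/κ) · ln(z/z₀) ⇒ u* = κ · V / ln(z/z₀)
u* = 0.4 × 10.7 / ln(28.0/0.034) = 0.4 × 10.7 / 6.7136
   = 4.2800 / 6.7136 = 0.6375 m/s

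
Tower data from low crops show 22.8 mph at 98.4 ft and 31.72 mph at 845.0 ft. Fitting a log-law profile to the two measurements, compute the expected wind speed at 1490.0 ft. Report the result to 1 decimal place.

34.1 mph

Log law: V ∝ ln(z/z₀). From the pair, with r = V₁/V₂ = 0.71879,
ln z₀ = (ln z₁ − r·ln z₂)/(1 − r) = (4.5890 − 0.71879×6.7393)/0.28121 = -0.9072 → z₀ = 0.4036 ft
V₃ = V₁ · ln(z₃/z₀)/ln(z₁/z₀) = 22.8 × 8.2138/5.4963 = 34.0729 mph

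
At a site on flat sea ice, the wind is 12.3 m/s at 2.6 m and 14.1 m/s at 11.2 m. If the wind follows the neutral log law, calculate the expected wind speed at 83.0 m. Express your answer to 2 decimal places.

16.57 m/s

Log law: V ∝ ln(z/z₀). From the pair, with r = V₁/V₂ = 0.87234,
ln z₀ = (ln z₁ − r·ln z₂)/(1 − r) = (0.9555 − 0.87234×2.4159)/0.12766 = -9.0239 → z₀ = 0.0001205 m
V₃ = V₁ · ln(z₃/z₀)/ln(z₁/z₀) = 12.3 × 13.4427/9.9794 = 16.5687 m/s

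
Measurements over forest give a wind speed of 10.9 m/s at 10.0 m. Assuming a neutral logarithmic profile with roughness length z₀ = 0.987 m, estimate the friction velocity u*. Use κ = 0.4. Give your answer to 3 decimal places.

Log law: V(z) = (u*/κ) · ln(z/z₀) ⇒ u* = κ · V / ln(z/z₀)
u* = 0.4 × 10.9 / ln(10.0/0.987) = 0.4 × 10.9 / 2.3157
   = 4.3600 / 2.3157 = 1.8828 m/s

u* ≈ 1.883 m/s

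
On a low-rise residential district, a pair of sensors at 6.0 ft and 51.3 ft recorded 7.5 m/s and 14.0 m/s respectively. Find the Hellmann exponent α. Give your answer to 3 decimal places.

α ≈ 0.291

Power law: V₂/V₁ = (z₂/z₁)^α ⇒ α = ln(V₂/V₁) / ln(z₂/z₁)
α = ln(14.0/7.5) / ln(51.3/6.0) = ln(1.8667) / ln(8.5500)
  = 0.62415 / 2.14593 = 0.29085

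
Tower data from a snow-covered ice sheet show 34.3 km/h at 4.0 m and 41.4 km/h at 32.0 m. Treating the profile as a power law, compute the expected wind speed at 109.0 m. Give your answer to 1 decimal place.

First find α: α = ln(V₂/V₁)/ln(z₂/z₁) = ln(41.4/34.3)/ln(32.0/4.0) = 0.18814/2.07944 = 0.0905
Extrapolate from 32.0 m to 109.0 m: V₃ = 41.4 × (109.0/32.0)^0.0905 = 41.4 × 1.1173 = 46.2549 km/h

46.3 km/h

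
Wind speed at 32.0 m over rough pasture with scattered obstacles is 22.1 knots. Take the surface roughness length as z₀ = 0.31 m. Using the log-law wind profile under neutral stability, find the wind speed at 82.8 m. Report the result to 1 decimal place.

26.6 knots

Log law: V(z) ∝ ln(z/z₀), so V₂/V₁ = ln(z₂/z₀) / ln(z₁/z₀).
ln(82.8/0.31) = 5.5876, ln(32.0/0.31) = 4.6369
V₂ = 22.1 × 5.5876/4.6369 = 22.1 × 1.2050 = 26.6311 knots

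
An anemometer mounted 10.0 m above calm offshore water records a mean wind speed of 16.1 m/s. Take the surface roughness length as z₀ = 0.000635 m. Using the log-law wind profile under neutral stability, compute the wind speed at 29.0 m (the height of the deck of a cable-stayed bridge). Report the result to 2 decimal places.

17.87 m/s

Log law: V(z) ∝ ln(z/z₀), so V₂/V₁ = ln(z₂/z₀) / ln(z₁/z₀).
ln(29.0/0.000635) = 10.7292, ln(10.0/0.000635) = 9.6645
V₂ = 16.1 × 10.7292/9.6645 = 16.1 × 1.1102 = 17.8737 m/s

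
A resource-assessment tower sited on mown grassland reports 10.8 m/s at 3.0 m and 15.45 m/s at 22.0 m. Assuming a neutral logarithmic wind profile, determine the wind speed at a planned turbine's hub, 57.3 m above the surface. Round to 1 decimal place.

Log law: V ∝ ln(z/z₀). From the pair, with r = V₁/V₂ = 0.69903,
ln z₀ = (ln z₁ − r·ln z₂)/(1 − r) = (1.0986 − 0.69903×3.0910)/0.30097 = -3.5290 → z₀ = 0.02934 m
V₃ = V₁ · ln(z₃/z₀)/ln(z₁/z₀) = 10.8 × 7.5773/4.6276 = 17.6841 m/s

17.7 m/s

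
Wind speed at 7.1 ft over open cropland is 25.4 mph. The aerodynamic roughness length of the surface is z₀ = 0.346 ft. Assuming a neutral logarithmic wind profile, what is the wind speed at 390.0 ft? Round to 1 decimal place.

59.1 mph

Log law: V(z) ∝ ln(z/z₀), so V₂/V₁ = ln(z₂/z₀) / ln(z₁/z₀).
ln(390.0/0.346) = 7.0275, ln(7.1/0.346) = 3.0214
V₂ = 25.4 × 7.0275/3.0214 = 25.4 × 2.3259 = 59.0775 mph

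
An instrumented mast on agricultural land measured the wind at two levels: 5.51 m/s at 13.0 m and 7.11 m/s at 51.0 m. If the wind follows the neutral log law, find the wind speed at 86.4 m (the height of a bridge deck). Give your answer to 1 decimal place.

Log law: V ∝ ln(z/z₀). From the pair, with r = V₁/V₂ = 0.77496,
ln z₀ = (ln z₁ − r·ln z₂)/(1 − r) = (2.5649 − 0.77496×3.9318)/0.22504 = -2.1422 → z₀ = 0.1174 m
V₃ = V₁ · ln(z₃/z₀)/ln(z₁/z₀) = 5.51 × 6.6012/4.7072 = 7.7271 m/s

7.7 m/s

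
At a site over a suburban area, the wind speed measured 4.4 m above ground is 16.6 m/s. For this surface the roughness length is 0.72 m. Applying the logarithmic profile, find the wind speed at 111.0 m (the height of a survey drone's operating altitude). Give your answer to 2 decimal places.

Log law: V(z) ∝ ln(z/z₀), so V₂/V₁ = ln(z₂/z₀) / ln(z₁/z₀).
ln(111.0/0.72) = 5.0380, ln(4.4/0.72) = 1.8101
V₂ = 16.6 × 5.0380/1.8101 = 16.6 × 2.7833 = 46.2024 m/s

46.20 m/s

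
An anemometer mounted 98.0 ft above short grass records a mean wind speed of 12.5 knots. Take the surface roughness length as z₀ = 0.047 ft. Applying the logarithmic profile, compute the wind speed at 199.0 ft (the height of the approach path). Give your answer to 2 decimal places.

Log law: V(z) ∝ ln(z/z₀), so V₂/V₁ = ln(z₂/z₀) / ln(z₁/z₀).
ln(199.0/0.047) = 8.3509, ln(98.0/0.047) = 7.6426
V₂ = 12.5 × 8.3509/7.6426 = 12.5 × 1.0927 = 13.6585 knots

13.66 knots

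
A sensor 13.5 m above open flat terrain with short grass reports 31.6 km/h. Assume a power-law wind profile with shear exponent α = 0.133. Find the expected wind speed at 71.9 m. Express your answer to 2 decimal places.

Power-law profile: V₂ = V₁ · (z₂/z₁)^α
V₂ = 31.6 × (71.9/13.5)^0.133 = 31.6 × (5.3259)^0.133
    = 31.6 × 1.2491 = 39.4728 km/h

39.47 km/h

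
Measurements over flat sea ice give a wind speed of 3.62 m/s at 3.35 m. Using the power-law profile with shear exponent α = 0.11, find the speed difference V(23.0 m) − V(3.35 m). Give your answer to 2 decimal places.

Power law: V₂ = V₁ · (z₂/z₁)^α = 3.62 × (6.8657)^0.11 = 4.4745 m/s
ΔV = 4.4745 − 3.62 = 0.8545 m/s

0.85 m/s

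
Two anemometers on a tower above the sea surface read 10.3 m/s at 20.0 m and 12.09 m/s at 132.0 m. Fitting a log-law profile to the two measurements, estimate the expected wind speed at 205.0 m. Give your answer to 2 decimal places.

12.51 m/s

Log law: V ∝ ln(z/z₀). From the pair, with r = V₁/V₂ = 0.85194,
ln z₀ = (ln z₁ − r·ln z₂)/(1 − r) = (2.9957 − 0.85194×4.8828)/0.14806 = -7.8628 → z₀ = 0.0003848 m
V₃ = V₁ · ln(z₃/z₀)/ln(z₁/z₀) = 10.3 × 13.1858/10.8586 = 12.5076 m/s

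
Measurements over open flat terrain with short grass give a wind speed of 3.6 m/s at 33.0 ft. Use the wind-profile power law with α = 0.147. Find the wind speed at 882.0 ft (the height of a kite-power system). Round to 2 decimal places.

5.84 m/s

Power-law profile: V₂ = V₁ · (z₂/z₁)^α
V₂ = 3.6 × (882.0/33.0)^0.147 = 3.6 × (26.7273)^0.147
    = 3.6 × 1.6209 = 5.8353 m/s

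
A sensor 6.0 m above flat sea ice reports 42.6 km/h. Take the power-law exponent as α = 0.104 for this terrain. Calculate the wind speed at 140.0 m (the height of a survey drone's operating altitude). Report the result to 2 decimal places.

Power-law profile: V₂ = V₁ · (z₂/z₁)^α
V₂ = 42.6 × (140.0/6.0)^0.104 = 42.6 × (23.3333)^0.104
    = 42.6 × 1.3876 = 59.1125 km/h

59.11 km/h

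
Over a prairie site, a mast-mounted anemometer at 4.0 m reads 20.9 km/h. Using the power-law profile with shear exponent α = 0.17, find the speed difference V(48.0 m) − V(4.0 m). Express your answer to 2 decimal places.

10.99 km/h

Power law: V₂ = V₁ · (z₂/z₁)^α = 20.9 × (12.0000)^0.17 = 31.8865 km/h
ΔV = 31.8865 − 20.9 = 10.9865 km/h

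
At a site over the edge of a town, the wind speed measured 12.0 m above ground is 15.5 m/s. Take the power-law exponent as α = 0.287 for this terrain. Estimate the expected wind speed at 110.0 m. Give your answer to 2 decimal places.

29.27 m/s

Power-law profile: V₂ = V₁ · (z₂/z₁)^α
V₂ = 15.5 × (110.0/12.0)^0.287 = 15.5 × (9.1667)^0.287
    = 15.5 × 1.8887 = 29.2743 m/s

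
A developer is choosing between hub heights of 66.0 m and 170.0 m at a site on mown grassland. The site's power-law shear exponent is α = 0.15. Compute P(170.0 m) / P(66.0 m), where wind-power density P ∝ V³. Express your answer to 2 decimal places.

1.53

Speed ratio: V_B/V_A = (z_B/z_A)^α = (170.0/66.0)^0.15 = (2.5758)^0.15 = 1.15249
Power-density ratio: P_B/P_A = (V_B/V_A)³ = (1.15249)³ = 1.53076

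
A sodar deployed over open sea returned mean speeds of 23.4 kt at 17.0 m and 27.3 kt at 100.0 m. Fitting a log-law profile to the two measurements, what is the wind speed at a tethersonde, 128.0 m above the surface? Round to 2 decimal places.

27.84 kt

Log law: V ∝ ln(z/z₀). From the pair, with r = V₁/V₂ = 0.85714,
ln z₀ = (ln z₁ − r·ln z₂)/(1 − r) = (2.8332 − 0.85714×4.6052)/0.14286 = -7.7985 → z₀ = 0.0004103 m
V₃ = V₁ · ln(z₃/z₀)/ln(z₁/z₀) = 23.4 × 12.6506/10.6317 = 27.8433 kt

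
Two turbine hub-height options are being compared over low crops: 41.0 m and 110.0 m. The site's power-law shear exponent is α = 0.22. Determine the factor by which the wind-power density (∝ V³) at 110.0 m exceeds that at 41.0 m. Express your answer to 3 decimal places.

1.918

Speed ratio: V_B/V_A = (z_B/z_A)^α = (110.0/41.0)^0.22 = (2.6829)^0.22 = 1.24249
Power-density ratio: P_B/P_A = (V_B/V_A)³ = (1.24249)³ = 1.91815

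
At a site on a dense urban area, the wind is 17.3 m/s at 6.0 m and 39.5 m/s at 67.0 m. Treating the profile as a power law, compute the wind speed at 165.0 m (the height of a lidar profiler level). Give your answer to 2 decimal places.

First find α: α = ln(V₂/V₁)/ln(z₂/z₁) = ln(39.5/17.3)/ln(67.0/6.0) = 0.82559/2.41293 = 0.3422
Extrapolate from 67.0 m to 165.0 m: V₃ = 39.5 × (165.0/67.0)^0.3422 = 39.5 × 1.3612 = 53.7674 m/s

53.77 m/s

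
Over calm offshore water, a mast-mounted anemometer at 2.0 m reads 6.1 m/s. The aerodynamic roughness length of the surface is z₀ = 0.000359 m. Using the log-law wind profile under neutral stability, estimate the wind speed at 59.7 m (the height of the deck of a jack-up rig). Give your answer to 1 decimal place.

8.5 m/s

Log law: V(z) ∝ ln(z/z₀), so V₂/V₁ = ln(z₂/z₀) / ln(z₁/z₀).
ln(59.7/0.000359) = 12.0215, ln(2.0/0.000359) = 8.6253
V₂ = 6.1 × 12.0215/8.6253 = 6.1 × 1.3937 = 8.5018 m/s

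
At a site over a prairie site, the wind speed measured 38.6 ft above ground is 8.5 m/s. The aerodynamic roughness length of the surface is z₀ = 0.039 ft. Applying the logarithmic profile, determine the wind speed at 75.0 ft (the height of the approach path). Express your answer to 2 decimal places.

9.32 m/s

Log law: V(z) ∝ ln(z/z₀), so V₂/V₁ = ln(z₂/z₀) / ln(z₁/z₀).
ln(75.0/0.039) = 7.5617, ln(38.6/0.039) = 6.8974
V₂ = 8.5 × 7.5617/6.8974 = 8.5 × 1.0963 = 9.3186 m/s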